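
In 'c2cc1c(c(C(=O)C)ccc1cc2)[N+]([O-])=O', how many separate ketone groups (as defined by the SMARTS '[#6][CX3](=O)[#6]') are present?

1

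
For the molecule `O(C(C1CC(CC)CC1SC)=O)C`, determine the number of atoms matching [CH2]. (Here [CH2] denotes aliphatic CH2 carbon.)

Check the 13 heavy atoms by environment: 3× C (H2) → match; 3× C (H1) → no; 3× C (H3) → no; 1× C (H0) → no; 2× O (H0) → no; 1× S (H0) → no.
That gives 3 matching atoms.

3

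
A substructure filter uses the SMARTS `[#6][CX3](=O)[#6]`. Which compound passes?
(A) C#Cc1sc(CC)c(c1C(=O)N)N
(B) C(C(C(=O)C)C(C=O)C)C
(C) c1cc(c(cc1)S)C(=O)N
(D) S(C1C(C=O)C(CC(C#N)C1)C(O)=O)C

[#6][CX3](=O)[#6] describes a carbonyl carbon (no H) flanked by two carbons (a ketone).
(A) has a primary amide (-C(=O)NH2) but one neighbour of the carbonyl carbon is N, not C.
(B) contains an acetyl/ketone group (-C(=O)CH3), which satisfies every atom and bond constraint.
(C) has a primary amide (-C(=O)NH2) but one neighbour of the carbonyl carbon is N, not C.
(D) has a carboxylic acid group (-C(=O)OH) but one neighbour of the carbonyl carbon is O, not C.
So the answer is (B).

B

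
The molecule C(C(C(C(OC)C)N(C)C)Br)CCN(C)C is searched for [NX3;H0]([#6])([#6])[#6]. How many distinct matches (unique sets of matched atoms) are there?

2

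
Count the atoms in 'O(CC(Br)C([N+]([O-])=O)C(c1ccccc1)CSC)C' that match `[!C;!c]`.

Check the 19 heavy atoms by environment: 7× C → no; 1× S → match; 2× O → match; 1× N (charge +1) → match; 1× O (charge -1) → match; 1× Br → match; 6× c (aromatic) → no.
Summing the matching environments: 1 + 2 + 1 + 1 + 1 = 6 matching atoms.

6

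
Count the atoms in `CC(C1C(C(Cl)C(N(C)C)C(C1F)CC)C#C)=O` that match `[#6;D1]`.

5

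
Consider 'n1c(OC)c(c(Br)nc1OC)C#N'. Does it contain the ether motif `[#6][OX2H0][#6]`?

The pattern [#6][OX2H0][#6] describes an aliphatic oxygen bridging two carbons with no H on the oxygen — an ether.
The molecule carries a methoxy ether (-OCH3), whose atoms satisfy every constraint of the query, so the pattern matches.

Yes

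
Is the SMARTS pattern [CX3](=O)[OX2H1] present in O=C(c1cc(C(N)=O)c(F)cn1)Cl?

No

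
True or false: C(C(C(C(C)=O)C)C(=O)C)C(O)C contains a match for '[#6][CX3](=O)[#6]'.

The pattern [#6][CX3](=O)[#6] describes a carbonyl carbon (no H) flanked by two carbons — a ketone.
The molecule carries an acetyl/ketone group (-C(=O)CH3), whose atoms satisfy every constraint of the query, so the pattern matches.

True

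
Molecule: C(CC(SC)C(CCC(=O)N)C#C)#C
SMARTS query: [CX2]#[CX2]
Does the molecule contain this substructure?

Yes

The pattern [CX2]#[CX2] describes a carbon-carbon triple bond — an alkyne.
The molecule carries an ethynyl group (-C#CH), whose atoms satisfy every constraint of the query, so the pattern matches.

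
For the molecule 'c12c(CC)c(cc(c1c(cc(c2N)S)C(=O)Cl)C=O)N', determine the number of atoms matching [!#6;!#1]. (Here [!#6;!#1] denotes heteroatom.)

6

Check the 20 heavy atoms by environment: 10× c (aromatic) → no; 2× N → match; 4× C → no; 2× O → match; 1× Cl → match; 1× S → match.
Summing the matching environments: 2 + 2 + 1 + 1 = 6 matching atoms.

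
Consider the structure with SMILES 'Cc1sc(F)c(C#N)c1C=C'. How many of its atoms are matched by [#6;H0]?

5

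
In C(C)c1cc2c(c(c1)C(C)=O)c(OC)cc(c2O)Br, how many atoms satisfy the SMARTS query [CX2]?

0

The query [CX2] means: C with X2: aliphatic carbon with exactly 2 total connections.
Check the 19 heavy atoms by environment: 10× c (aromatic, X3) → no; 1× Br (X1) → no; 4× C (X4) → no; 2× O (X2) → no; 1× C (X3) → no; 1× O (X1) → no.
No environment satisfies the query, so 0 matching atoms.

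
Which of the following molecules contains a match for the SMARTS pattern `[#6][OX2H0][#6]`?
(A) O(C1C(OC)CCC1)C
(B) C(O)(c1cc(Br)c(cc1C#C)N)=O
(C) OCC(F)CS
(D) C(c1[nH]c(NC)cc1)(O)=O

A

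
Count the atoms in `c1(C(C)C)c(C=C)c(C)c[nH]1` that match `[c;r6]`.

The query [c;r6] means: aromatic carbon that belongs to a six-membered ring.
Check the 11 heavy atoms by environment: 1× n (aromatic, in 5-ring) → no; 4× c (aromatic, in 5-ring) → no; 6× C (acyclic) → no.
No environment satisfies the query, so 0 matching atoms.

0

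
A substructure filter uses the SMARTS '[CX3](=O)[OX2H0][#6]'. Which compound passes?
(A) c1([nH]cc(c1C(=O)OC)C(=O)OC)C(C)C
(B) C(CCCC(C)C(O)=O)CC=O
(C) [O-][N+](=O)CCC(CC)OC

A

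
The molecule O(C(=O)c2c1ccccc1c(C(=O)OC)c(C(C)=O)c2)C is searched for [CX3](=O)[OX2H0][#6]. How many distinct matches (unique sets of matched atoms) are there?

2

[CX3](=O)[OX2H0][#6] is the SMARTS for an ester: a carbonyl carbon bonded to an oxygen that is itself bonded to carbon (no H on that O).
The molecule carries 2 separate instances of a methyl-ester group (-C(=O)OCH3) meeting every constraint; each maps to a distinct set of atoms, giving 2 matches.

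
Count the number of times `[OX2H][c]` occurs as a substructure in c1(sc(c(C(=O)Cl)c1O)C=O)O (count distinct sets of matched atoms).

2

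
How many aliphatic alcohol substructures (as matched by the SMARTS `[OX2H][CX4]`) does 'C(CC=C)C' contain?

0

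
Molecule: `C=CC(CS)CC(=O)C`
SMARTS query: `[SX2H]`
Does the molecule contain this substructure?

The pattern [SX2H] describes an aliphatic sulfur with two connections, one being H — a thiol.
The molecule carries a thiol (-SH), whose atoms satisfy every constraint of the query, so the pattern matches.

Yes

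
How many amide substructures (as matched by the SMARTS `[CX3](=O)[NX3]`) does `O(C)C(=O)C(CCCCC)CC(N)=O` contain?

1

[CX3](=O)[NX3] is the SMARTS for an amide: a carbonyl carbon bonded to a trivalent nitrogen.
Exactly one fragment in the molecule meets all constraints, giving 1 match.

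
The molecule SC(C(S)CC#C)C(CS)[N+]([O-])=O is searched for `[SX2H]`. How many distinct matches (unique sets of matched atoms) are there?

3

[SX2H] is the SMARTS for a thiol: an aliphatic sulfur with two connections, one being H.
The molecule carries 3 separate instances of a thiol (-SH) meeting every constraint; each maps to a distinct set of atoms, giving 3 matches.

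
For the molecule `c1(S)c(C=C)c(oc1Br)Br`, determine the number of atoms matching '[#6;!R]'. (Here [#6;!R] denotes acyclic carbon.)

The query [#6;!R] means: carbon not in any ring.
Check the 10 heavy atoms by environment: 1× o (aromatic, in 5-ring) → no; 4× c (aromatic, in 5-ring) → no; 2× Br (acyclic) → no; 2× C (acyclic) → match; 1× S (acyclic) → no.
That gives 2 matching atoms.

2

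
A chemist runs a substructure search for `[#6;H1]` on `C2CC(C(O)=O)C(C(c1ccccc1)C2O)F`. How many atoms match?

9

The query [#6;H1] means: any carbon bearing exactly one hydrogen.
Check the 17 heavy atoms by environment: 4× C (H1) → match; 2× C (H2) → no; 1× C (H0) → no; 1× O (H0) → no; 2× O (H1) → no; 1× c (aromatic, H0) → no; 5× c (aromatic, H1) → match; 1× F (H0) → no.
Summing the matching environments: 4 + 5 = 9 matching atoms.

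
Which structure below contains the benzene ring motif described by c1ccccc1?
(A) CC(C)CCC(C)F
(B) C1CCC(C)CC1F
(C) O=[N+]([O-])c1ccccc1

C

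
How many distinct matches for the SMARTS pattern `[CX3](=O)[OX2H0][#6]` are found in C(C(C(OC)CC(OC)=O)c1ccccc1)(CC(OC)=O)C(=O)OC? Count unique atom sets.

[CX3](=O)[OX2H0][#6] is the SMARTS for an ester: a carbonyl carbon bonded to an oxygen that is itself bonded to carbon (no H on that O).
The molecule carries 3 separate instances of a methyl-ester group (-C(=O)OCH3) meeting every constraint; each maps to a distinct set of atoms, giving 3 matches.

3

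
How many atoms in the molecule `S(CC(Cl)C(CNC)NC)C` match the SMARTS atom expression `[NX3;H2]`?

0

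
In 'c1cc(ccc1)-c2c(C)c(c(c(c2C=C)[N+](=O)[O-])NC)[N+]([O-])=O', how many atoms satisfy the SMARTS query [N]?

3

The query [N] means: uppercase N matches aliphatic (non-aromatic) nitrogen only.
Check the 23 heavy atoms by environment: 12× c (aromatic) → no; 4× C → no; 2× N (charge +1) → match; 2× O (charge -1) → no; 2× O → no; 1× N → match.
Summing the matching environments: 2 + 1 = 3 matching atoms.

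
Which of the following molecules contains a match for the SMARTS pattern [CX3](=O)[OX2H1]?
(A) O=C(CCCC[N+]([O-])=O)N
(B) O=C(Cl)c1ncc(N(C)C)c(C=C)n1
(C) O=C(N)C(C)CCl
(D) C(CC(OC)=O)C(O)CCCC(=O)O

[CX3](=O)[OX2H1] describes an sp2 carbon double-bonded to O and single-bonded to an -OH oxygen (a carboxylic acid).
(A) has a primary amide (-C(=O)NH2) but the carbonyl is bonded to N, not to an -OH oxygen.
(B) has an acyl chloride (-C(=O)Cl) but the carbonyl is bonded to Cl, not to an -OH oxygen.
(C) has a primary amide (-C(=O)NH2) but the carbonyl is bonded to N, not to an -OH oxygen.
(D) contains a carboxylic acid group (-C(=O)OH), which satisfies every atom and bond constraint.
So the answer is (D).

D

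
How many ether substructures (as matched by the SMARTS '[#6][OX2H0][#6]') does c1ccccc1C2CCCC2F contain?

[#6][OX2H0][#6] is the SMARTS for an ether: an aliphatic oxygen bridging two carbons with no H on the oxygen.
No fragment in the molecule satisfies every constraint, giving 0 matches.

0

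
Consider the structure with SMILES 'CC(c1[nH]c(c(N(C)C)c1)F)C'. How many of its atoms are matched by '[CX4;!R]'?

5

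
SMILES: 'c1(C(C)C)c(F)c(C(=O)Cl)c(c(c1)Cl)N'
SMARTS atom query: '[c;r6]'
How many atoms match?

6

Check the 15 heavy atoms by environment: 6× c (aromatic, in 6-ring) → match; 4× C (acyclic) → no; 1× N (acyclic) → no; 1× F (acyclic) → no; 1× O (acyclic) → no; 2× Cl (acyclic) → no.
That gives 6 matching atoms.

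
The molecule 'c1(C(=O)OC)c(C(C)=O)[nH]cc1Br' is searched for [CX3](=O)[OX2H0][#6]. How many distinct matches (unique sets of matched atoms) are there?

1

[CX3](=O)[OX2H0][#6] is the SMARTS for an ester: a carbonyl carbon bonded to an oxygen that is itself bonded to carbon (no H on that O).
Exactly one fragment in the molecule meets all constraints, giving 1 match.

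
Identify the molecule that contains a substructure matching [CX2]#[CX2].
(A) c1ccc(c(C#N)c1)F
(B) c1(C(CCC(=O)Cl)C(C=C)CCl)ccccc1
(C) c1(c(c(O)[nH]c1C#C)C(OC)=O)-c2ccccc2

C

[CX2]#[CX2] describes a carbon-carbon triple bond (an alkyne).
(A) has a nitrile (-C#N) but the triple bond is C#N, not C#C.
(B) has a vinyl group (-CH=CH2) but the C=C is a double bond; both carbons are CX3, not CX2.
(C) contains an ethynyl group (-C#CH), which satisfies every atom and bond constraint.
So the answer is (C).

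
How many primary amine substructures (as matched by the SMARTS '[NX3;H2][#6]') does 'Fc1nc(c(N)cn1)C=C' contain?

[NX3;H2][#6] is the SMARTS for a primary amine: a trivalent nitrogen with two H attached to carbon.
Exactly one fragment in the molecule meets all constraints, giving 1 match.

1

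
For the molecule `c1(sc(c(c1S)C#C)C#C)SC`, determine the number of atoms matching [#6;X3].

4

The query [#6;X3] means: any carbon (aromatic or not) with three total connections.
Check the 12 heavy atoms by environment: 1× s (aromatic, X2) → no; 4× c (aromatic, X3) → match; 2× S (X2) → no; 1× C (X4) → no; 4× C (X2) → no.
That gives 4 matching atoms.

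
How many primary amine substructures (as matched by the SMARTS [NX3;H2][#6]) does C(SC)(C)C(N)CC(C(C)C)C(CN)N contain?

3

[NX3;H2][#6] is the SMARTS for a primary amine: a trivalent nitrogen with two H attached to carbon.
The molecule carries 3 separate instances of a primary amino group (-NH2) meeting every constraint; each maps to a distinct set of atoms, giving 3 matches.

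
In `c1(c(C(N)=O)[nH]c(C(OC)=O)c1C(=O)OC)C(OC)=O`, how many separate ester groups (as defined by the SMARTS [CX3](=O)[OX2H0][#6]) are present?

3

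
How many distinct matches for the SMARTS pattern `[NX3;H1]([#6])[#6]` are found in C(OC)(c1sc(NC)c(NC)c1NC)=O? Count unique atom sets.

[NX3;H1]([#6])[#6] is the SMARTS for a secondary amine: a trivalent nitrogen with one H, bonded to two carbons.
The molecule carries 3 separate instances of an N-methylamino group (-NHCH3) meeting every constraint; each maps to a distinct set of atoms, giving 3 matches.

3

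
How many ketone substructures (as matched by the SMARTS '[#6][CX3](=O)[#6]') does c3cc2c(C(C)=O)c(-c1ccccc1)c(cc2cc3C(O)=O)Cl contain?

[#6][CX3](=O)[#6] is the SMARTS for a ketone: a carbonyl carbon (no H) flanked by two carbons.
Exactly one fragment in the molecule meets all constraints, giving 1 match.

1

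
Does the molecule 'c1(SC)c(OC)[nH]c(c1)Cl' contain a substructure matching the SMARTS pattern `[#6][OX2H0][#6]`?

Yes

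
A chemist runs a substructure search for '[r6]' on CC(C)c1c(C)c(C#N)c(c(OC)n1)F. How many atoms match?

6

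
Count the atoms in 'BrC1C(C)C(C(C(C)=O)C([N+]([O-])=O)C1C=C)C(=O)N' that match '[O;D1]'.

4

The query [O;D1] means: aliphatic oxygen bonded to exactly one heavy atom.
Check the 19 heavy atoms by environment: 8× C (D3) → no; 1× Br (D1) → no; 3× O (D1) → match; 1× N (D1) → no; 3× C (D1) → no; 1× C (D2) → no; 1× N (charge +1, D3) → no; 1× O (charge -1, D1) → match.
Summing the matching environments: 3 + 1 = 4 matching atoms.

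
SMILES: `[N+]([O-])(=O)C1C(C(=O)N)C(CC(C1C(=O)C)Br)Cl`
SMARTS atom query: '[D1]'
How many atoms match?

8

Check the 17 heavy atoms by environment: 7× C (D3) → no; 1× C (D2) → no; 3× O (D1) → match; 1× C (D1) → match; 1× N (charge +1, D3) → no; 1× O (charge -1, D1) → match; 1× N (D1) → match; 1× Br (D1) → match; 1× Cl (D1) → match.
Summing the matching environments: 3 + 1 + 1 + 1 + 1 + 1 = 8 matching atoms.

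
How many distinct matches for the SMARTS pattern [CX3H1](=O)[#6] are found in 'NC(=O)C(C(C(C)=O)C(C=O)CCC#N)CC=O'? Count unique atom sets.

[CX3H1](=O)[#6] is the SMARTS for an aldehyde: an sp2 carbon with one H, double-bonded to O and single-bonded to carbon.
The molecule carries 2 separate instances of an aldehyde (-CHO) meeting every constraint; each maps to a distinct set of atoms, giving 2 matches.

2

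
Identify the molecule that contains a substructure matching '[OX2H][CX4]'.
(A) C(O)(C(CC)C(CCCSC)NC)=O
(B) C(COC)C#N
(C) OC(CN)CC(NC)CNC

C

[OX2H][CX4] describes a hydroxyl oxygen bound to an sp3 (X4) carbon (an aliphatic alcohol).
(A) has a carboxylic acid group (-C(=O)OH) but the -OH is on a CX3 carbonyl carbon, not a CX4 carbon.
(B) has a methoxy ether (-OCH3) but the oxygen has H0 (ether), not H1.
(C) contains a hydroxyl group (-OH), which satisfies every atom and bond constraint.
So the answer is (C).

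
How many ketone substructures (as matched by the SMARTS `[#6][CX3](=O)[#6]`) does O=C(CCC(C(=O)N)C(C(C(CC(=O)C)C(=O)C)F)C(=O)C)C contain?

4

[#6][CX3](=O)[#6] is the SMARTS for a ketone: a carbonyl carbon (no H) flanked by two carbons.
The molecule carries 4 separate instances of an acetyl/ketone group (-C(=O)CH3) meeting every constraint; each maps to a distinct set of atoms, giving 4 matches.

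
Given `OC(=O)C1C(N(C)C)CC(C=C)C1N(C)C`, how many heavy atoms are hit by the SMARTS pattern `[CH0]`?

1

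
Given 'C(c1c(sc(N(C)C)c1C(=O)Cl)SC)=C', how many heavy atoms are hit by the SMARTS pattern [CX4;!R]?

The query [CX4;!R] means: aliphatic carbon with four total connections, not in a ring.
Check the 15 heavy atoms by environment: 1× s (aromatic, X2, in 5-ring) → no; 4× c (aromatic, X3, in 5-ring) → no; 1× S (X2, acyclic) → no; 3× C (X4, acyclic) → match; 1× N (X3, acyclic) → no; 3× C (X3, acyclic) → no; 1× O (X1, acyclic) → no; 1× Cl (X1, acyclic) → no.
That gives 3 matching atoms.

3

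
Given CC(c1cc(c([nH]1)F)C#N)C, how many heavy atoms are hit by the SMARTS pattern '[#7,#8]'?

2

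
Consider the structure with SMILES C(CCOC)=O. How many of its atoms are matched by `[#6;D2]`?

The query [#6;D2] means: any carbon bonded to exactly two heavy atoms.
Check the 6 heavy atoms by environment: 3× C (D2) → match; 1× O (D2) → no; 1× C (D1) → no; 1× O (D1) → no.
That gives 3 matching atoms.

3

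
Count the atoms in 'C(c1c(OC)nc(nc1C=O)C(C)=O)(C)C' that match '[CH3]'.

4

The query [CH3] means: aliphatic carbon with exactly three hydrogens.
Check the 16 heavy atoms by environment: 2× n (aromatic, H0) → no; 4× c (aromatic, H0) → no; 2× C (H1) → no; 4× C (H3) → match; 3× O (H0) → no; 1× C (H0) → no.
That gives 4 matching atoms.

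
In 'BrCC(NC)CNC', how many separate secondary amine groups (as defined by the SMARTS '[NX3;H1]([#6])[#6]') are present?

2

[NX3;H1]([#6])[#6] is the SMARTS for a secondary amine: a trivalent nitrogen with one H, bonded to two carbons.
The molecule carries 2 separate instances of an N-methylamino group (-NHCH3) meeting every constraint; each maps to a distinct set of atoms, giving 2 matches.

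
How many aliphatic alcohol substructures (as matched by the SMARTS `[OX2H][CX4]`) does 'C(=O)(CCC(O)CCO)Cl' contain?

[OX2H][CX4] is the SMARTS for an aliphatic alcohol: a hydroxyl oxygen bound to an sp3 (X4) carbon.
The molecule carries 2 separate instances of a hydroxyl group (-OH) meeting every constraint; each maps to a distinct set of atoms, giving 2 matches.

2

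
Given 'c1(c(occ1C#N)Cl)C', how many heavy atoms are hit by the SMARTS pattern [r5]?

Check the 9 heavy atoms by environment: 1× o (aromatic, in 5-ring) → match; 4× c (aromatic, in 5-ring) → match; 2× C (acyclic) → no; 1× N (acyclic) → no; 1× Cl (acyclic) → no.
Summing the matching environments: 1 + 4 = 5 matching atoms.

5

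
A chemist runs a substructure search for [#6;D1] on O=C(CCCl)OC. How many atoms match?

Check the 7 heavy atoms by environment: 2× C (D2) → no; 1× C (D3) → no; 1× O (D1) → no; 1× O (D2) → no; 1× C (D1) → match; 1× Cl (D1) → no.
That gives 1 matching atom.

1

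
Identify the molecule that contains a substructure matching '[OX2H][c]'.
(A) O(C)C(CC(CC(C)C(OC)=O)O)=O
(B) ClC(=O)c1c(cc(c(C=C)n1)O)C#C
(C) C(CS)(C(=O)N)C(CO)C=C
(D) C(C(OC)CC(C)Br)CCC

[OX2H][c] describes a hydroxyl oxygen attached to an aromatic carbon (a phenol).
(A) has a hydroxyl group (-OH) but the -OH is on an aliphatic carbon, not an aromatic c.
(B) contains a hydroxyl group (-OH), which satisfies every atom and bond constraint.
(C) has a hydroxyl group (-OH) but the -OH is on an aliphatic carbon, not an aromatic c.
(D) has a methoxy ether (-OCH3) but the oxygen has H0, not H1.
So the answer is (B).

B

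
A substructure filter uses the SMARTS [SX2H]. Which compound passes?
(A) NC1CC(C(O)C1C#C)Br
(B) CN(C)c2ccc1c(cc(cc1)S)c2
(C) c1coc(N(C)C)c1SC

B

[SX2H] describes an aliphatic sulfur with two connections, one being H (a thiol).
(A) has a hydroxyl group (-OH) but it is an -OH, not an -SH.
(B) contains a thiol (-SH), which satisfies every atom and bond constraint.
(C) has a methylthio ether (-SCH3) but the sulfur has H0 (bonded to two carbons), not H1.
So the answer is (B).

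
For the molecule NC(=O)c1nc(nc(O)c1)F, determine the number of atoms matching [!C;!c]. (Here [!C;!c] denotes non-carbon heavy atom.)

6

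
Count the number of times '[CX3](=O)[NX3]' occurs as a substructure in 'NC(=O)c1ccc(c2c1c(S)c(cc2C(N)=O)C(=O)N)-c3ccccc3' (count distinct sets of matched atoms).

3

[CX3](=O)[NX3] is the SMARTS for an amide: a carbonyl carbon bonded to a trivalent nitrogen.
The molecule carries 3 separate instances of a primary amide (-C(=O)NH2) meeting every constraint; each maps to a distinct set of atoms, giving 3 matches.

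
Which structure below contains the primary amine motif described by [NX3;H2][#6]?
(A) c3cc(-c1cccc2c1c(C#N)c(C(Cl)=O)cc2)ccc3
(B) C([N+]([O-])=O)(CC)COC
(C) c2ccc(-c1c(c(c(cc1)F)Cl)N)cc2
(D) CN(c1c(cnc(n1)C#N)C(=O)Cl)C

[NX3;H2][#6] describes a trivalent nitrogen with two H attached to carbon (a primary amine).
(A) has a nitrile (-C#N) but the nitrogen is NX1 (triple-bonded), not NX3 with two H.
(B) has a nitro group (-[N+](=O)[O-]) but the nitrogen is [N+] with no H, not NX3H2.
(C) contains a primary amino group (-NH2), which satisfies every atom and bond constraint.
(D) has a nitrile (-C#N) but the nitrogen is NX1 (triple-bonded), not NX3 with two H.
So the answer is (C).

C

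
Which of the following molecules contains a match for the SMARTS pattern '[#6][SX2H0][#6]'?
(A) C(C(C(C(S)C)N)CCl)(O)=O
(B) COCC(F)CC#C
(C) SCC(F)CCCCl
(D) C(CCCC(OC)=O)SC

D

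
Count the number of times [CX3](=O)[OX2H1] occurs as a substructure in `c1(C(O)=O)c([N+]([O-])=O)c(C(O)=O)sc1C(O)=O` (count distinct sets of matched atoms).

3

[CX3](=O)[OX2H1] is the SMARTS for a carboxylic acid: an sp2 carbon double-bonded to O and single-bonded to an -OH oxygen.
The molecule carries 3 separate instances of a carboxylic acid group (-C(=O)OH) meeting every constraint; each maps to a distinct set of atoms, giving 3 matches.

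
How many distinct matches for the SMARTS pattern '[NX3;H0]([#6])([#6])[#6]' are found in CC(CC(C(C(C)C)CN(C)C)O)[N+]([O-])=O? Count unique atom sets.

1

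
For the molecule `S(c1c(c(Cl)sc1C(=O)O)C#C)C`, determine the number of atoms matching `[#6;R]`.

Check the 13 heavy atoms by environment: 1× s (aromatic, in 5-ring) → no; 4× c (aromatic, in 5-ring) → match; 4× C (acyclic) → no; 1× S (acyclic) → no; 2× O (acyclic) → no; 1× Cl (acyclic) → no.
That gives 4 matching atoms.

4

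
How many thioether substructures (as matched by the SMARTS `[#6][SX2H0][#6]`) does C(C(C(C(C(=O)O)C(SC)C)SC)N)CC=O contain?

2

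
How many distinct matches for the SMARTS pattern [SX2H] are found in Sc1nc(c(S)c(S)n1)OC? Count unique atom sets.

[SX2H] is the SMARTS for a thiol: an aliphatic sulfur with two connections, one being H.
The molecule carries 3 separate instances of a thiol (-SH) meeting every constraint; each maps to a distinct set of atoms, giving 3 matches.

3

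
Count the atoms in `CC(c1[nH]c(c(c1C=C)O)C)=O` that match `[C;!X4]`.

The query [C;!X4] means: aliphatic carbon that does not have four total connections.
Check the 12 heavy atoms by environment: 1× n (aromatic, X3) → no; 4× c (aromatic, X3) → no; 1× O (X2) → no; 3× C (X3) → match; 1× O (X1) → no; 2× C (X4) → no.
That gives 3 matching atoms.

3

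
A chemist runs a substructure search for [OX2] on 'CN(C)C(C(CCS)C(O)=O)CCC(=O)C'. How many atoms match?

1

Check the 16 heavy atoms by environment: 9× C (X4) → no; 2× C (X3) → no; 2× O (X1) → no; 1× O (X2) → match; 1× N (X3) → no; 1× S (X2) → no.
That gives 1 matching atom.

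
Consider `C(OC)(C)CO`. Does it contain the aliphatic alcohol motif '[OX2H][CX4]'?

Yes

The pattern [OX2H][CX4] describes a hydroxyl oxygen bound to an sp3 (X4) carbon — an aliphatic alcohol.
The molecule carries a hydroxyl group (-OH), whose atoms satisfy every constraint of the query, so the pattern matches.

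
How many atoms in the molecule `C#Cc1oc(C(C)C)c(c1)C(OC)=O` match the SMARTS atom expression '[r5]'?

The query [r5] means: r5 matches atoms in a five-membered ring.
Check the 14 heavy atoms by environment: 1× o (aromatic, in 5-ring) → match; 4× c (aromatic, in 5-ring) → match; 7× C (acyclic) → no; 2× O (acyclic) → no.
Summing the matching environments: 1 + 4 = 5 matching atoms.

5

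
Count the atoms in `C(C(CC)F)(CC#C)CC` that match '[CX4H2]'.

The query [CX4H2] means: sp3 carbon (X4) with exactly two hydrogens.
Check the 10 heavy atoms by environment: 3× C (H2, X4) → match; 2× C (H1, X4) → no; 2× C (H3, X4) → no; 1× C (H0, X2) → no; 1× C (H1, X2) → no; 1× F (H0, X1) → no.
That gives 3 matching atoms.

3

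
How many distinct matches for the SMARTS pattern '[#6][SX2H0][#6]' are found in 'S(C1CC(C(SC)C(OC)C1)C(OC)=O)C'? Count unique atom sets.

2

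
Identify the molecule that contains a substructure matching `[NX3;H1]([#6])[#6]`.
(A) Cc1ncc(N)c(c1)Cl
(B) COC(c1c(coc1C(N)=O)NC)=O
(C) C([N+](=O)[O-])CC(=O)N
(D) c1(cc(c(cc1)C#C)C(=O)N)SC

B

[NX3;H1]([#6])[#6] describes a trivalent nitrogen with one H, bonded to two carbons (a secondary amine).
(A) has a primary amino group (-NH2) but the nitrogen has H2 and only one carbon neighbour.
(B) contains an N-methylamino group (-NHCH3), which satisfies every atom and bond constraint.
(C) has a primary amide (-C(=O)NH2) but the -C(=O)NH2 nitrogen has H2, not H1.
(D) has a primary amide (-C(=O)NH2) but the -C(=O)NH2 nitrogen has H2, not H1.
So the answer is (B).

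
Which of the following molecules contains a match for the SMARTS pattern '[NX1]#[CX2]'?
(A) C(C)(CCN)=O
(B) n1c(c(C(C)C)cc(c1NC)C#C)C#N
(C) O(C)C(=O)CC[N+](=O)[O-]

[NX1]#[CX2] describes a nitrogen triple-bonded to a two-connected carbon (a nitrile).
(A) has a primary amino group (-NH2) but the nitrogen is NX3 (three connections), not NX1 triple-bonded.
(B) contains a nitrile (-C#N), which satisfies every atom and bond constraint.
(C) has a nitro group (-[N+](=O)[O-]) but there is no C#N triple bond.
So the answer is (B).

B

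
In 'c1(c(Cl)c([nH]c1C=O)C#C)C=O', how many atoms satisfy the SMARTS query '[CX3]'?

2

The query [CX3] means: C with X3: aliphatic carbon with exactly 3 total connections.
Check the 12 heavy atoms by environment: 1× n (aromatic, X3) → no; 4× c (aromatic, X3) → no; 1× Cl (X1) → no; 2× C (X3) → match; 2× O (X1) → no; 2× C (X2) → no.
That gives 2 matching atoms.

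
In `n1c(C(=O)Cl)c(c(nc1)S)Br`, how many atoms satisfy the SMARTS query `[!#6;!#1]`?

The query [!#6;!#1] means: not carbon and not hydrogen — any heteroatom.
Check the 11 heavy atoms by environment: 2× n (aromatic) → match; 4× c (aromatic) → no; 1× Br → match; 1× C → no; 1× O → match; 1× Cl → match; 1× S → match.
Summing the matching environments: 2 + 1 + 1 + 1 + 1 = 6 matching atoms.

6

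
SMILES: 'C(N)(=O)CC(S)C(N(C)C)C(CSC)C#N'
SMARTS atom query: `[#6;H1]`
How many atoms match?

3

The query [#6;H1] means: any carbon bearing exactly one hydrogen.
Check the 16 heavy atoms by environment: 2× C (H2) → no; 3× C (H1) → match; 1× S (H0) → no; 3× C (H3) → no; 2× C (H0) → no; 1× O (H0) → no; 1× N (H2) → no; 2× N (H0) → no; 1× S (H1) → no.
That gives 3 matching atoms.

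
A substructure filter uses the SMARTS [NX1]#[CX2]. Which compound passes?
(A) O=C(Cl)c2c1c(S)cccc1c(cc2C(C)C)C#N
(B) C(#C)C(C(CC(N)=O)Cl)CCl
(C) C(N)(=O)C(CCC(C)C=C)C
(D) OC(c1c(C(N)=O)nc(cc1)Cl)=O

A

[NX1]#[CX2] describes a nitrogen triple-bonded to a two-connected carbon (a nitrile).
(A) contains a nitrile (-C#N), which satisfies every atom and bond constraint.
(B) has a primary amide (-C(=O)NH2) but the nitrogen is NX3, not NX1.
(C) has a primary amide (-C(=O)NH2) but the nitrogen is NX3, not NX1.
(D) has a primary amide (-C(=O)NH2) but the nitrogen is NX3, not NX1.
So the answer is (A).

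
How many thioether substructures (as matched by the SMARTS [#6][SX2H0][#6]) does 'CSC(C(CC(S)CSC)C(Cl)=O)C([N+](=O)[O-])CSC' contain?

3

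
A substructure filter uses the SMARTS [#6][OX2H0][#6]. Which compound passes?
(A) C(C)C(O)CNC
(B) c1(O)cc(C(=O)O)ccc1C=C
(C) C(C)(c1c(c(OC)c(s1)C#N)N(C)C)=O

C

[#6][OX2H0][#6] describes an aliphatic oxygen bridging two carbons with no H on the oxygen (an ether).
(A) has a hydroxyl group (-OH) but the oxygen has H1, not H0 bridging two carbons.
(B) has a carboxylic acid group (-C(=O)OH) but the -OH oxygen has H1; the =O is OX1, not OX2.
(C) contains a methoxy ether (-OCH3), which satisfies every atom and bond constraint.
So the answer is (C).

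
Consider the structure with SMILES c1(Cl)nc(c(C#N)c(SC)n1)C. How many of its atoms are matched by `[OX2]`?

0

The query [OX2] means: aliphatic oxygen with two total connections — ether, hydroxyl, or ester single-bond O.
Check the 12 heavy atoms by environment: 2× n (aromatic, X2) → no; 4× c (aromatic, X3) → no; 1× Cl (X1) → no; 1× C (X2) → no; 1× N (X1) → no; 2× C (X4) → no; 1× S (X2) → no.
No environment satisfies the query, so 0 matching atoms.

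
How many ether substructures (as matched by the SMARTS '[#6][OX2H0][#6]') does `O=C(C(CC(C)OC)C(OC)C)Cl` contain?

2

[#6][OX2H0][#6] is the SMARTS for an ether: an aliphatic oxygen bridging two carbons with no H on the oxygen.
The molecule carries 2 separate instances of a methoxy ether (-OCH3) meeting every constraint; each maps to a distinct set of atoms, giving 2 matches.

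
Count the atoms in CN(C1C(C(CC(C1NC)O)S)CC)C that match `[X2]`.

2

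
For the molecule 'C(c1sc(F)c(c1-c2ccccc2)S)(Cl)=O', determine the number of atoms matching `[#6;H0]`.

6

The query [#6;H0] means: any carbon with no attached hydrogen.
Check the 16 heavy atoms by environment: 1× s (aromatic, H0) → no; 5× c (aromatic, H0) → match; 1× S (H1) → no; 5× c (aromatic, H1) → no; 1× C (H0) → match; 1× O (H0) → no; 1× Cl (H0) → no; 1× F (H0) → no.
Summing the matching environments: 5 + 1 = 6 matching atoms.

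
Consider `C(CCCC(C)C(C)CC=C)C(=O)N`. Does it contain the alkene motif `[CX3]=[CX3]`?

Yes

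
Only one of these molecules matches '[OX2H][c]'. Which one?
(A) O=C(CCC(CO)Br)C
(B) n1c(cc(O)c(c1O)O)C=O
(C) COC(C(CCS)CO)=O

[OX2H][c] describes a hydroxyl oxygen attached to an aromatic carbon (a phenol).
(A) has a hydroxyl group (-OH) but the -OH is on an aliphatic carbon, not an aromatic c.
(B) contains a hydroxyl group (-OH), which satisfies every atom and bond constraint.
(C) has a hydroxyl group (-OH) but the -OH is on an aliphatic carbon, not an aromatic c.
So the answer is (B).

B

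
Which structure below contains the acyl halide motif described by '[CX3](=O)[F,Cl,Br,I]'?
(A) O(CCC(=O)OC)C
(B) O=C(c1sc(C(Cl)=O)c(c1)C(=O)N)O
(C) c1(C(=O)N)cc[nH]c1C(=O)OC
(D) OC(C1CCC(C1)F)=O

[CX3](=O)[F,Cl,Br,I] describes a carbonyl carbon bonded to a halogen (an acyl halide).
(A) has a methyl-ester group (-C(=O)OCH3) but the carbonyl is bonded to -O-C, not to a halogen.
(B) contains an acyl chloride (-C(=O)Cl), which satisfies every atom and bond constraint.
(C) has a methyl-ester group (-C(=O)OCH3) but the carbonyl is bonded to -O-C, not to a halogen.
(D) has a carboxylic acid group (-C(=O)OH) but the carbonyl is bonded to -OH, not to a halogen.
So the answer is (B).

B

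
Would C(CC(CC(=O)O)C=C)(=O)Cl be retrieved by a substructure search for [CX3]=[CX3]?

Yes

The pattern [CX3]=[CX3] describes a non-aromatic C=C double bond between two sp2 carbons — an alkene.
The molecule carries a vinyl group (-CH=CH2), whose atoms satisfy every constraint of the query, so the pattern matches.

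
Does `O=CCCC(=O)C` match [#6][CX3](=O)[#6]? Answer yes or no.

Yes

The pattern [#6][CX3](=O)[#6] describes a carbonyl carbon (no H) flanked by two carbons — a ketone.
The molecule carries an acetyl/ketone group (-C(=O)CH3), whose atoms satisfy every constraint of the query, so the pattern matches.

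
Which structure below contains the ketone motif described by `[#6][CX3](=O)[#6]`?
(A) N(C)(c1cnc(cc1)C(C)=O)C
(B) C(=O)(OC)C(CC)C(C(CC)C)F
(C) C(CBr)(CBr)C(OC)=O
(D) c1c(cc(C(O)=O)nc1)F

[#6][CX3](=O)[#6] describes a carbonyl carbon (no H) flanked by two carbons (a ketone).
(A) contains an acetyl/ketone group (-C(=O)CH3), which satisfies every atom and bond constraint.
(B) has a methyl-ester group (-C(=O)OCH3) but one neighbour of the carbonyl carbon is O, not C.
(C) has a methyl-ester group (-C(=O)OCH3) but one neighbour of the carbonyl carbon is O, not C.
(D) has a carboxylic acid group (-C(=O)OH) but one neighbour of the carbonyl carbon is O, not C.
So the answer is (A).

A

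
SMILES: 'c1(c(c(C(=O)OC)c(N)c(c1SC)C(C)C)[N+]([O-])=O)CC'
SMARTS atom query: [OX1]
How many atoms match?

Check the 21 heavy atoms by environment: 6× c (aromatic, X3) → no; 7× C (X4) → no; 1× C (X3) → no; 2× O (X1) → match; 1× O (X2) → no; 1× N (charge +1, X3) → no; 1× O (charge -1, X1) → match; 1× S (X2) → no; 1× N (X3) → no.
Summing the matching environments: 2 + 1 = 3 matching atoms.

3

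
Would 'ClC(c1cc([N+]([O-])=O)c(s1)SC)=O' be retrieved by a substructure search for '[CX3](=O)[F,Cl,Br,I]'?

The pattern [CX3](=O)[F,Cl,Br,I] describes a carbonyl carbon bonded to a halogen — an acyl halide.
The molecule carries an acyl chloride (-C(=O)Cl), whose atoms satisfy every constraint of the query, so the pattern matches.

Yes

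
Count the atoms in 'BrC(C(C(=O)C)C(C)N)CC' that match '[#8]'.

Check the 11 heavy atoms by environment: 8× C → no; 1× Br → no; 1× O → match; 1× N → no.
That gives 1 matching atom.

1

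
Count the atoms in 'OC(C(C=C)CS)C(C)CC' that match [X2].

The query [X2] means: any atom with exactly two total connections (bonds + H).
Check the 11 heavy atoms by environment: 7× C (X4) → no; 1× O (X2) → match; 1× S (X2) → match; 2× C (X3) → no.
Summing the matching environments: 1 + 1 = 2 matching atoms.

2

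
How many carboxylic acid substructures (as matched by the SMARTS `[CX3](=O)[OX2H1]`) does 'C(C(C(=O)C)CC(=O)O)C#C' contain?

1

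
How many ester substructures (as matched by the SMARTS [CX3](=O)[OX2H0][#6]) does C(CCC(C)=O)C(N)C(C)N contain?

0

[CX3](=O)[OX2H0][#6] is the SMARTS for an ester: a carbonyl carbon bonded to an oxygen that is itself bonded to carbon (no H on that O).
No fragment in the molecule satisfies every constraint, giving 0 matches.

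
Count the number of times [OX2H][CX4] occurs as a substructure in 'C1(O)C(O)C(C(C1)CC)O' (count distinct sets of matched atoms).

3

[OX2H][CX4] is the SMARTS for an aliphatic alcohol: a hydroxyl oxygen bound to an sp3 (X4) carbon.
The molecule carries 3 separate instances of a hydroxyl group (-OH) meeting every constraint; each maps to a distinct set of atoms, giving 3 matches.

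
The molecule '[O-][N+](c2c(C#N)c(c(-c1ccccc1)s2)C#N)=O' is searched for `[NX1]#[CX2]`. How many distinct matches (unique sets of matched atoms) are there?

2

[NX1]#[CX2] is the SMARTS for a nitrile: a nitrogen triple-bonded to a two-connected carbon.
The molecule carries 2 separate instances of a nitrile (-C#N) meeting every constraint; each maps to a distinct set of atoms, giving 2 matches.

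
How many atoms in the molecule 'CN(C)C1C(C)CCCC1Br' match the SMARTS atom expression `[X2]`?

Check the 11 heavy atoms by environment: 9× C (X4) → no; 1× N (X3) → no; 1× Br (X1) → no.
No environment satisfies the query, so 0 matching atoms.

0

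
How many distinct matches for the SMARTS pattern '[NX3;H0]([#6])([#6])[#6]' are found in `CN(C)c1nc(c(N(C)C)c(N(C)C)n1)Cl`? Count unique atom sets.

3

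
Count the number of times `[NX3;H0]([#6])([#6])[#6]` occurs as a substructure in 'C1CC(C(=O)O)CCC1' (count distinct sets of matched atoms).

[NX3;H0]([#6])([#6])[#6] is the SMARTS for a tertiary amine: a trivalent nitrogen with no H, bonded to three carbons.
No fragment in the molecule satisfies every constraint, giving 0 matches.

0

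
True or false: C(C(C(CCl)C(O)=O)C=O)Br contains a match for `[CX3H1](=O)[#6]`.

True

The pattern [CX3H1](=O)[#6] describes an sp2 carbon with one H, double-bonded to O and single-bonded to carbon — an aldehyde.
The molecule carries an aldehyde (-CHO), whose atoms satisfy every constraint of the query, so the pattern matches.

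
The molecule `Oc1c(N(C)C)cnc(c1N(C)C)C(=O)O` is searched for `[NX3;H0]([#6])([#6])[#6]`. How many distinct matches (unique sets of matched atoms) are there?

[NX3;H0]([#6])([#6])[#6] is the SMARTS for a tertiary amine: a trivalent nitrogen with no H, bonded to three carbons.
The molecule carries 2 separate instances of a dimethylamino group (-N(CH3)2) meeting every constraint; each maps to a distinct set of atoms, giving 2 matches.

2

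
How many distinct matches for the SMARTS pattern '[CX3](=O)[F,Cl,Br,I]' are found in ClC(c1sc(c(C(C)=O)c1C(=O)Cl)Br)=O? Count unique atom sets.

2

[CX3](=O)[F,Cl,Br,I] is the SMARTS for an acyl halide: a carbonyl carbon bonded to a halogen.
The molecule carries 2 separate instances of an acyl chloride (-C(=O)Cl) meeting every constraint; each maps to a distinct set of atoms, giving 2 matches.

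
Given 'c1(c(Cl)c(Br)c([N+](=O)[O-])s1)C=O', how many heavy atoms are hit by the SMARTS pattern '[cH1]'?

0

Check the 12 heavy atoms by environment: 1× s (aromatic, H0) → no; 4× c (aromatic, H0) → no; 1× Cl (H0) → no; 1× N (charge +1, H0) → no; 1× O (charge -1, H0) → no; 2× O (H0) → no; 1× C (H1) → no; 1× Br (H0) → no.
No environment satisfies the query, so 0 matching atoms.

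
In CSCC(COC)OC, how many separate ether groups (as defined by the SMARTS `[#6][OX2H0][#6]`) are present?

2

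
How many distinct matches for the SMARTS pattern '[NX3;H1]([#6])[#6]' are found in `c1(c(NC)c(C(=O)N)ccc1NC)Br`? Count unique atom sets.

2

[NX3;H1]([#6])[#6] is the SMARTS for a secondary amine: a trivalent nitrogen with one H, bonded to two carbons.
The molecule carries 2 separate instances of an N-methylamino group (-NHCH3) meeting every constraint; each maps to a distinct set of atoms, giving 2 matches.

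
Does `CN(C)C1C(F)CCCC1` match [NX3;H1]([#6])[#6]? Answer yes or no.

No

The pattern [NX3;H1]([#6])[#6] describes a trivalent nitrogen with one H, bonded to two carbons — a secondary amine.
The closest candidate here is a dimethylamino group (-N(CH3)2), but the nitrogen has H0, not H1. No other fragment satisfies the full query, so there is no match.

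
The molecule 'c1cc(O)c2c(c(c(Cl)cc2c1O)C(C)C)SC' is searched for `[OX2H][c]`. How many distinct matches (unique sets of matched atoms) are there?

2

[OX2H][c] is the SMARTS for a phenol: a hydroxyl oxygen attached to an aromatic carbon.
The molecule carries 2 separate instances of a hydroxyl group (-OH) meeting every constraint; each maps to a distinct set of atoms, giving 2 matches.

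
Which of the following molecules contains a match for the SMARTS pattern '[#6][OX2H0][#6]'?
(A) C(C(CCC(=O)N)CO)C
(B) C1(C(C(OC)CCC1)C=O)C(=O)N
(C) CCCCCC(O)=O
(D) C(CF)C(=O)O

B

[#6][OX2H0][#6] describes an aliphatic oxygen bridging two carbons with no H on the oxygen (an ether).
(A) has a hydroxyl group (-OH) but the oxygen has H1, not H0 bridging two carbons.
(B) contains a methoxy ether (-OCH3), which satisfies every atom and bond constraint.
(C) has a carboxylic acid group (-C(=O)OH) but the -OH oxygen has H1; the =O is OX1, not OX2.
(D) has a carboxylic acid group (-C(=O)OH) but the -OH oxygen has H1; the =O is OX1, not OX2.
So the answer is (B).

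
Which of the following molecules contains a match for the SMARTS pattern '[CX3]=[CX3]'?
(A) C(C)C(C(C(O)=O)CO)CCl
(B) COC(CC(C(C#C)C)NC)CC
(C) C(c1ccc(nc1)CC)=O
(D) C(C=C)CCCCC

D

[CX3]=[CX3] describes a non-aromatic C=C double bond between two sp2 carbons (an alkene).
(A) has an ethyl group (-CH2CH3) but its C-C bond is a single bond between CX4 carbons, not CX3=CX3.
(B) has an ethynyl group (-C#CH) but the C-C bond is a triple bond, not a double bond.
(C) has an ethyl group (-CH2CH3) but its C-C bond is a single bond between CX4 carbons, not CX3=CX3.
(D) contains a vinyl group (-CH=CH2), which satisfies every atom and bond constraint.
So the answer is (D).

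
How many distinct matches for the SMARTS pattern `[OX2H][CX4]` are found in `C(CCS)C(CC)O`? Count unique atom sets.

[OX2H][CX4] is the SMARTS for an aliphatic alcohol: a hydroxyl oxygen bound to an sp3 (X4) carbon.
Exactly one fragment in the molecule meets all constraints, giving 1 match.

1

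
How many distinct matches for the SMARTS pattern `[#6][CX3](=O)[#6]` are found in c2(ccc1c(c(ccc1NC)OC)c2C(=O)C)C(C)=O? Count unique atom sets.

2

[#6][CX3](=O)[#6] is the SMARTS for a ketone: a carbonyl carbon (no H) flanked by two carbons.
The molecule carries 2 separate instances of an acetyl/ketone group (-C(=O)CH3) meeting every constraint; each maps to a distinct set of atoms, giving 2 matches.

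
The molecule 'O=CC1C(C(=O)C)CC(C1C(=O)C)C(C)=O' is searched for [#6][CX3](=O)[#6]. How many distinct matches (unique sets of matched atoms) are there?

3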